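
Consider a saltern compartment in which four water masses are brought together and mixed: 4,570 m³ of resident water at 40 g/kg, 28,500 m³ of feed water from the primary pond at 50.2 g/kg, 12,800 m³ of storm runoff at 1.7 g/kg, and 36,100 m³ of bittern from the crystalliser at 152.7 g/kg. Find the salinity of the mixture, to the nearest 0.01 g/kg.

By conservation of dissolved salt,
salt = 4,570×40 + 28,500×50.2 + 12,800×1.7 + 36,100×152.7 = 182,800 + 1,430,700 + 21,760 + 5,512,470 = 7,147,730
volume = 4,570 + 28,500 + 12,800 + 36,100 = 81,970 m³
S = 7,147,730 / 81,970 = 87.1993 g/kg

87.20 g/kg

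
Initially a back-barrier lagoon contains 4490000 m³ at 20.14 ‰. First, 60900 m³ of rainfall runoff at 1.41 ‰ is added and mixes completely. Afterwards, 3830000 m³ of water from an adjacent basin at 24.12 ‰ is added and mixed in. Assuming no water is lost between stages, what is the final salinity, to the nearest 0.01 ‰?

Mass of salt is conserved:
Initial salt = 4,490,000×20.14 = 90,428,600
After stage 1: salt = 90,428,600 + 60,900×1.41 = 90,514,469; volume = 4,550,900 m³; S = 19.889 ‰
After stage 2: salt = 90,514,469 + 3,830,000×24.12 = 182,894,069; volume = 8,380,900 m³
S = 182,894,069 / 8,380,900 = 21.8227 ‰

21.82 ‰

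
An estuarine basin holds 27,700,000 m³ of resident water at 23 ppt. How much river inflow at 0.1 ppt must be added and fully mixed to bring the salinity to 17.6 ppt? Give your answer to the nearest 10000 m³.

8550000 m³

Salt balance: 27,700,000×23 + V×0.1 = (27,700,000+V)×17.6
637,100,000 + 0.1V = 487,520,000 + 17.6V
149,580,000 = 17.5V
V = 8,547,428.57 m³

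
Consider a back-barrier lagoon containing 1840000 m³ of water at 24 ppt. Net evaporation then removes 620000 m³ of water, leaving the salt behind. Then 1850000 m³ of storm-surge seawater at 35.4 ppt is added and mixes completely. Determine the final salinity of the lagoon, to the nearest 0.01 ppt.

35.72 ppt

After evaporation: salt = 1,840,000×24 = 44,160,000; volume = 1,840,000 − 620,000 = 1,220,000 m³
After mixing: salt = 44,160,000 + 1,850,000×35.4 = 109,650,000; volume = 1,220,000 + 1,850,000 = 3,070,000 m³
S = 109,650,000 / 3,070,000 = 35.7166 ppt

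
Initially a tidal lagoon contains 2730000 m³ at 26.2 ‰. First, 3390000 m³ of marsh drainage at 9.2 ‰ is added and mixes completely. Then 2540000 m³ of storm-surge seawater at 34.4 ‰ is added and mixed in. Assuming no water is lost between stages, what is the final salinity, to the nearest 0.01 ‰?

By conservation of dissolved salt,
Initial salt = 2,730,000×26.2 = 71,526,000
After stage 1: salt = 71,526,000 + 3,390,000×9.2 = 102,714,000; volume = 6,120,000 m³; S = 16.783 ‰
After stage 2: salt = 102,714,000 + 2,540,000×34.4 = 190,090,000; volume = 8,660,000 m³
S = 190,090,000 / 8,660,000 = 21.9503 ‰

21.95 ‰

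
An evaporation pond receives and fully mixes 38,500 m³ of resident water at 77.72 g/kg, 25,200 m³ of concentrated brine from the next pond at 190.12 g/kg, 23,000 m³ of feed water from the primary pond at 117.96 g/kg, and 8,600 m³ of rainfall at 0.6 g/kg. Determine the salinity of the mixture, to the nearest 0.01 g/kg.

Salt balance:
salt = 38,500×77.72 + 25,200×190.12 + 23,000×117.96 + 8,600×0.6 = 2,992,220 + 4,791,024 + 2,713,080 + 5,160 = 10,501,484
volume = 38,500 + 25,200 + 23,000 + 8,600 = 95,300 m³
S = 10,501,484 / 95,300 = 110.194 g/kg

110.19 g/kg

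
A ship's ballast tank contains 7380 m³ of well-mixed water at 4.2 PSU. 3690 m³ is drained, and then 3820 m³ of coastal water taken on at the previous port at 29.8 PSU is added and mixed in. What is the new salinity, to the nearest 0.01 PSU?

17.22 PSU

Remaining after removal: 3,690 m³ at 4.2 PSU (salt = 15,498)
After addition: salt = 15,498 + 3,820×29.8 = 129,334; volume = 7,510 m³
S = 129,334 / 7,510 = 17.2216 PSU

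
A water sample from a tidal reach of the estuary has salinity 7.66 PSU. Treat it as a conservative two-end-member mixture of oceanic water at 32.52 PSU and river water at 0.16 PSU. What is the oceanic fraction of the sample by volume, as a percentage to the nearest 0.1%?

23.2%

Let g be the oceanic fraction. Salt balance per unit volume:
g×32.52 + (1−g)×0.16 = 7.66
g = (7.66 − 0.16) / (32.52 − 0.16) = 7.5/32.36 = 0.2318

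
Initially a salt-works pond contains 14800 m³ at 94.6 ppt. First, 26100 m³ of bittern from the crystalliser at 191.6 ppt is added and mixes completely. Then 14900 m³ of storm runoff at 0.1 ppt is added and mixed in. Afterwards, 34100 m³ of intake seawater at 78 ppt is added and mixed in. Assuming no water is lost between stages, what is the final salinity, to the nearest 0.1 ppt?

100.8 ppt

Mass of salt is conserved:
Initial salt = 14,800×94.6 = 1,400,080
After stage 1: salt = 1,400,080 + 26,100×191.6 = 6,400,840; volume = 40,900 m³; S = 156.5 ppt
After stage 2: salt = 6,400,840 + 14,900×0.1 = 6,402,330; volume = 55,800 m³; S = 114.737 ppt
After stage 3: salt = 6,402,330 + 34,100×78 = 9,062,130; volume = 89,900 m³
S = 9,062,130 / 89,900 = 100.8023 ppt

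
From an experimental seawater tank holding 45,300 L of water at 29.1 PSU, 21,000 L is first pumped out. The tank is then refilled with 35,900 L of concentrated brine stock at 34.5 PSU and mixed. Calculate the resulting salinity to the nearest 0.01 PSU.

32.32 PSU

Remaining after removal: 24,300 L at 29.1 PSU (salt = 707,130)
After addition: salt = 707,130 + 35,900×34.5 = 1,945,680; volume = 60,200 L
S = 1,945,680 / 60,200 = 32.3203 PSU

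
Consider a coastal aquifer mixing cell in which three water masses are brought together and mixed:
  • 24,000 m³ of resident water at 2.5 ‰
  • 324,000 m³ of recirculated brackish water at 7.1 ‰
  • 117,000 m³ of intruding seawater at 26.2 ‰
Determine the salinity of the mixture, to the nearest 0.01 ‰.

11.67 ‰

Weighted by volume,
salt = 24,000×2.5 + 324,000×7.1 + 117,000×26.2 = 60,000 + 2,300,400 + 3,065,400 = 5,425,800
volume = 24,000 + 324,000 + 117,000 = 465,000 m³
S = 5,425,800 / 465,000 = 11.6684 ‰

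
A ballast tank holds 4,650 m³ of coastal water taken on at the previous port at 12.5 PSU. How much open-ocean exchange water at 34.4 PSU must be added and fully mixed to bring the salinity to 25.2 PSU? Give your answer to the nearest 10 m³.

6420 m³

Salt balance: 4,650×12.5 + V×34.4 = (4,650+V)×25.2
58,125 + 34.4V = 117,180 + 25.2V
59,055 = 9.2V
V = 6,419.02 m³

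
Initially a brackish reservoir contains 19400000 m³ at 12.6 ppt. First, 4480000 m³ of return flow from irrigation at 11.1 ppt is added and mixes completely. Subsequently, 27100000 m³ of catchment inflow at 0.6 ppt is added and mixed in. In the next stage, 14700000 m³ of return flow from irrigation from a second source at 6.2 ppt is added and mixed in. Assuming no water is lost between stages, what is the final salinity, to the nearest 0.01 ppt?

6.11 ppt

Weighted by volume,
Initial salt = 19,400,000×12.6 = 244,440,000
After stage 1: salt = 244,440,000 + 4,480,000×11.1 = 294,168,000; volume = 23,880,000 m³; S = 12.319 ppt
After stage 2: salt = 294,168,000 + 27,100,000×0.6 = 310,428,000; volume = 50,980,000 m³; S = 6.089 ppt
After stage 3: salt = 310,428,000 + 14,700,000×6.2 = 401,568,000; volume = 65,680,000 m³
S = 401,568,000 / 65,680,000 = 6.114 ppt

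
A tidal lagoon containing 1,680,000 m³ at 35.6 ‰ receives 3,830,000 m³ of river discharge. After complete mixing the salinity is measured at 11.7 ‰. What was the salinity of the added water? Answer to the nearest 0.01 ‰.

Salt balance: 1,680,000×35.6 + 3,830,000×S = 5,510,000×11.7
59,808,000 + 3,830,000·S = 64,467,000
S = (64,467,000 − 59,808,000) / 3,830,000 = 1.2164 ‰

1.22 ‰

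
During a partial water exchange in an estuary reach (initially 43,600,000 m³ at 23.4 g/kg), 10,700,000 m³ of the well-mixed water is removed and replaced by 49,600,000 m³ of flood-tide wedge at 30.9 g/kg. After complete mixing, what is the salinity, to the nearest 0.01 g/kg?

27.91 g/kg

Remaining after removal: 32,900,000 m³ at 23.4 g/kg (salt = 769,860,000)
After addition: salt = 769,860,000 + 49,600,000×30.9 = 2,302,500,000; volume = 82,500,000 m³
S = 2,302,500,000 / 82,500,000 = 27.9091 g/kg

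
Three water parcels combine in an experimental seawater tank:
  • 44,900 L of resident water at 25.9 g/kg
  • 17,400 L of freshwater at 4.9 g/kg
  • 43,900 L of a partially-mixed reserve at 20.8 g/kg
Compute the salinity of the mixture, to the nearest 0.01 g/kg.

By conservation of dissolved salt,
salt = 44,900×25.9 + 17,400×4.9 + 43,900×20.8 = 1,162,910 + 85,260 + 913,120 = 2,161,290
volume = 44,900 + 17,400 + 43,900 = 106,200 L
S = 2,161,290 / 106,200 = 20.3511 g/kg

20.35 g/kg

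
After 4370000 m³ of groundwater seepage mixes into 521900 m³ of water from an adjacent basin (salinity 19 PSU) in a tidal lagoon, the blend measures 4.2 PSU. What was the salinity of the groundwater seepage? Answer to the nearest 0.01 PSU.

2.43 PSU

Salt balance: 521,900×19 + 4,370,000×S = 4,891,900×4.2
9,916,100 + 4,370,000·S = 20,545,980
S = (20,545,980 − 9,916,100) / 4,370,000 = 2.4325 PSU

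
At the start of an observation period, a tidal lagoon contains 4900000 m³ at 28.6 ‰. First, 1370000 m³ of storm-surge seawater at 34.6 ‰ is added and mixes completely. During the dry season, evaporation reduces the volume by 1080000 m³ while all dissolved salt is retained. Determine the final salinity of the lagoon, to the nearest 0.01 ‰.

36.14 ‰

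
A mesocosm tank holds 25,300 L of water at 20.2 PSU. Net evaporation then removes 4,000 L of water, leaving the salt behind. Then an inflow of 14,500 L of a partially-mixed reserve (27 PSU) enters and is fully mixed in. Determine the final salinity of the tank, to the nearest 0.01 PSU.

After evaporation: salt = 25,300×20.2 = 511,060; volume = 25,300 − 4,000 = 21,300 L
After mixing: salt = 511,060 + 14,500×27 = 902,560; volume = 21,300 + 14,500 = 35,800 L
S = 902,560 / 35,800 = 25.2112 PSU

25.21 PSU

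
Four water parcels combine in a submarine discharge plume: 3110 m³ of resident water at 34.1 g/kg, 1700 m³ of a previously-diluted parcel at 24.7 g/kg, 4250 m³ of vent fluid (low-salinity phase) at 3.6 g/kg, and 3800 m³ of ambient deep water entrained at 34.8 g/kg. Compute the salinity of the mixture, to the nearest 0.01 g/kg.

22.98 g/kg

By conservation of dissolved salt,
salt = 3,110×34.1 + 1,700×24.7 + 4,250×3.6 + 3,800×34.8 = 106,051 + 41,990 + 15,300 + 132,240 = 295,581
volume = 3,110 + 1,700 + 4,250 + 3,800 = 12,860 m³
S = 295,581 / 12,860 = 22.9845 g/kg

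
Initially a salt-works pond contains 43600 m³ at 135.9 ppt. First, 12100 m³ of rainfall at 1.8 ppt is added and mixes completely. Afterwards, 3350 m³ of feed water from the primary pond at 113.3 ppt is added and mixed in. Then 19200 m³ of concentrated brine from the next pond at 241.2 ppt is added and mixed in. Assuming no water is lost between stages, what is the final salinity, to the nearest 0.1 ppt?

Salt balance:
Initial salt = 43,600×135.9 = 5,925,240
After stage 1: salt = 5,925,240 + 12,100×1.8 = 5,947,020; volume = 55,700 m³; S = 106.769 ppt
After stage 2: salt = 5,947,020 + 3,350×113.3 = 6,326,575; volume = 59,050 m³; S = 107.139 ppt
After stage 3: salt = 6,326,575 + 19,200×241.2 = 10,957,615; volume = 78,250 m³
S = 10,957,615 / 78,250 = 140.0334 ppt

140.0 ppt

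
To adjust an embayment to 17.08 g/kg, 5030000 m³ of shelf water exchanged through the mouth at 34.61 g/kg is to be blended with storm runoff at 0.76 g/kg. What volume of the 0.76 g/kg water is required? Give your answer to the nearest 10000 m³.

5400000 m³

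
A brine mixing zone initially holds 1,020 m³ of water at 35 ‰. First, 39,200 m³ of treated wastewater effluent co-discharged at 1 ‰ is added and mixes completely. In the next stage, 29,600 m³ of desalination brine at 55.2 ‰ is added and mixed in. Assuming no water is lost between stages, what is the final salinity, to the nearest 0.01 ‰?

24.47 ‰

Weighted by volume,
Initial salt = 1,020×35 = 35,700
After stage 1: salt = 35,700 + 39,200×1 = 74,900; volume = 40,220 m³; S = 1.862 ‰
After stage 2: salt = 74,900 + 29,600×55.2 = 1,708,820; volume = 69,820 m³
S = 1,708,820 / 69,820 = 24.4746 ‰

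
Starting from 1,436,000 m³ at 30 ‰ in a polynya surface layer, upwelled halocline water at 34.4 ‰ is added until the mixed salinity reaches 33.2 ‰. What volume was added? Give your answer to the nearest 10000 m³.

Salt balance: 1,436,000×30 + V×34.4 = (1,436,000+V)×33.2
43,080,000 + 34.4V = 47,675,200 + 33.2V
4,595,200 = 1.2V
V = 3,829,333.33 m³

3830000 m³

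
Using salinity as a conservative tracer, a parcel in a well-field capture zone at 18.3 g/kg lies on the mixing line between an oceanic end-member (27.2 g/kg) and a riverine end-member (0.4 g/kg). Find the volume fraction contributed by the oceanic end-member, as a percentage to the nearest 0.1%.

Let g be the oceanic fraction. Salt balance per unit volume:
g×27.2 + (1−g)×0.4 = 18.3
g = (18.3 − 0.4) / (27.2 − 0.4) = 17.9/26.8 = 0.6679

66.8%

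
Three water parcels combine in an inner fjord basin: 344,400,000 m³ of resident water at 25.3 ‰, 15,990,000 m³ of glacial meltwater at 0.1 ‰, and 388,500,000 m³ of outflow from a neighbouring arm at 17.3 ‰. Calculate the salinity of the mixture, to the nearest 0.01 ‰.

20.61 ‰

By conservation of dissolved salt,
salt = 344,400,000×25.3 + 15,990,000×0.1 + 388,500,000×17.3 = 8,713,320,000 + 1,599,000 + 6,721,050,000 = 15,435,969,000
volume = 344,400,000 + 15,990,000 + 388,500,000 = 748,890,000 m³
S = 15,435,969,000 / 748,890,000 = 20.6118 ‰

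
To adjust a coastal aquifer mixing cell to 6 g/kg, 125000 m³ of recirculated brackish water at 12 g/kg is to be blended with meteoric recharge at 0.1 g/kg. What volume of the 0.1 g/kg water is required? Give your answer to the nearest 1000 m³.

Salt balance: 125,000×12 + V×0.1 = (125,000+V)×6
1,500,000 + 0.1V = 750,000 + 6V
750,000 = 5.9V
V = 127,118.64 m³

127000 m³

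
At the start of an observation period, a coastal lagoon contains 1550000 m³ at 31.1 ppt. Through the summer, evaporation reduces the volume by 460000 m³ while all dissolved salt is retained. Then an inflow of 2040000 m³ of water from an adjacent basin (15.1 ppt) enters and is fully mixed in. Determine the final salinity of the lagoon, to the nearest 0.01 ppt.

25.24 ppt

After evaporation: salt = 1,550,000×31.1 = 48,205,000; volume = 1,550,000 − 460,000 = 1,090,000 m³
After mixing: salt = 48,205,000 + 2,040,000×15.1 = 79,009,000; volume = 1,090,000 + 2,040,000 = 3,130,000 m³
S = 79,009,000 / 3,130,000 = 25.2425 ppt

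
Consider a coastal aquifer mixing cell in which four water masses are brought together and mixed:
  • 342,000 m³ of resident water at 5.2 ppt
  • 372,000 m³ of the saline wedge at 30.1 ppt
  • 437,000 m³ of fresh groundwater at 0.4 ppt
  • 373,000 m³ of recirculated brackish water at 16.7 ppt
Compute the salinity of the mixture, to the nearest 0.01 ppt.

12.72 ppt

Weighted by volume,
salt = 342,000×5.2 + 372,000×30.1 + 437,000×0.4 + 373,000×16.7 = 1,778,400 + 11,197,200 + 174,800 + 6,229,100 = 19,379,500
volume = 342,000 + 372,000 + 437,000 + 373,000 = 1,524,000 m³
S = 19,379,500 / 1,524,000 = 12.7162 ppt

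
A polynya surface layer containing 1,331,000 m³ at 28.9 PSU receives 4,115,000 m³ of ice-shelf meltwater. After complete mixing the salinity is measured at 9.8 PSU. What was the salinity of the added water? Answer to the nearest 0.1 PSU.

Salt balance: 1,331,000×28.9 + 4,115,000×S = 5,446,000×9.8
38,465,900 + 4,115,000·S = 53,370,800
S = (53,370,800 − 38,465,900) / 4,115,000 = 3.6221 PSU

3.6 PSU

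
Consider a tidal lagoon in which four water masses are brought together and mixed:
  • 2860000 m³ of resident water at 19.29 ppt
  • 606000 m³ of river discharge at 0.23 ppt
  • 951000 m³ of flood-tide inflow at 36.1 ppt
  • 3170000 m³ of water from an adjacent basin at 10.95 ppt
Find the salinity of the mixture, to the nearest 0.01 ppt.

16.39 ppt

Conserving salt mass:
salt = 2,860,000×19.29 + 606,000×0.23 + 951,000×36.1 + 3,170,000×10.95 = 55,169,400 + 139,380 + 34,331,100 + 34,711,500 = 124,351,380
volume = 2,860,000 + 606,000 + 951,000 + 3,170,000 = 7,587,000 m³
S = 124,351,380 / 7,587,000 = 16.3901 ppt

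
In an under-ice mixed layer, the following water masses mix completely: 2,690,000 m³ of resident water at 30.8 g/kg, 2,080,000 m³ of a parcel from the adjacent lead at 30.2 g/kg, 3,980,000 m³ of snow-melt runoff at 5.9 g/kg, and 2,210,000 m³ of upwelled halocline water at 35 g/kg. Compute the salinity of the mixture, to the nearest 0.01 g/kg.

Weighted by volume,
salt = 2,690,000×30.8 + 2,080,000×30.2 + 3,980,000×5.9 + 2,210,000×35 = 82,852,000 + 62,816,000 + 23,482,000 + 77,350,000 = 246,500,000
volume = 2,690,000 + 2,080,000 + 3,980,000 + 2,210,000 = 10,960,000 m³
S = 246,500,000 / 10,960,000 = 22.4909 g/kg

22.49 g/kg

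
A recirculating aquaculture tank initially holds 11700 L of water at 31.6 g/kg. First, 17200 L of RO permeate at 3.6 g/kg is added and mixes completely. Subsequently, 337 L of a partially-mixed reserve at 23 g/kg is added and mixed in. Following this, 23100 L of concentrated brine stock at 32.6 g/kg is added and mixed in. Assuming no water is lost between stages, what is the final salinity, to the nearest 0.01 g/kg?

Conserving salt mass:
Initial salt = 11,700×31.6 = 369,720
After stage 1: salt = 369,720 + 17,200×3.6 = 431,640; volume = 28,900 L; S = 14.936 g/kg
After stage 2: salt = 431,640 + 337×23 = 439,391; volume = 29,237 L; S = 15.029 g/kg
After stage 3: salt = 439,391 + 23,100×32.6 = 1,192,451; volume = 52,337 L
S = 1,192,451 / 52,337 = 22.7841 g/kg

22.78 g/kg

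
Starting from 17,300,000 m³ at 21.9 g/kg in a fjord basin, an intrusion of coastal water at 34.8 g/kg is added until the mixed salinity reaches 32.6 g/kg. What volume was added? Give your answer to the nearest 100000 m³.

Salt balance: 17,300,000×21.9 + V×34.8 = (17,300,000+V)×32.6
378,870,000 + 34.8V = 563,980,000 + 32.6V
185,110,000 = 2.2V
V = 84,140,909.09 m³

84100000 m³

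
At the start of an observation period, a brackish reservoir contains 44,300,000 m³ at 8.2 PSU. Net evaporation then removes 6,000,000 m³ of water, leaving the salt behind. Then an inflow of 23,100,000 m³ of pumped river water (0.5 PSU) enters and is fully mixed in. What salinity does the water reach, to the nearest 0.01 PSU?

6.10 PSU

After evaporation: salt = 44,300,000×8.2 = 363,260,000; volume = 44,300,000 − 6,000,000 = 38,300,000 m³
After mixing: salt = 363,260,000 + 23,100,000×0.5 = 374,810,000; volume = 38,300,000 + 23,100,000 = 61,400,000 m³
S = 374,810,000 / 61,400,000 = 6.1044 PSU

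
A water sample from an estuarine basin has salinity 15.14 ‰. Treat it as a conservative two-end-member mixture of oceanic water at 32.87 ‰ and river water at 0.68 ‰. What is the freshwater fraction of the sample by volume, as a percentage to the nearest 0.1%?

55.1%

Let f be the freshwater fraction. Salt balance per unit volume:
f×0.68 + (1−f)×32.87 = 15.14
f = (32.87 − 15.14) / (32.87 − 0.68) = 17.73/32.19 = 0.5508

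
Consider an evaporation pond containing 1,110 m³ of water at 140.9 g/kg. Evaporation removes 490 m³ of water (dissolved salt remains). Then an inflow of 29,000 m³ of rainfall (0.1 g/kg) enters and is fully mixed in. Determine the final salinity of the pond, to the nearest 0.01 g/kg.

After evaporation: salt = 1,110×140.9 = 156,399; volume = 1,110 − 490 = 620 m³
After mixing: salt = 156,399 + 29,000×0.1 = 159,299; volume = 620 + 29,000 = 29,620 m³
S = 159,299 / 29,620 = 5.3781 g/kg

5.38 g/kg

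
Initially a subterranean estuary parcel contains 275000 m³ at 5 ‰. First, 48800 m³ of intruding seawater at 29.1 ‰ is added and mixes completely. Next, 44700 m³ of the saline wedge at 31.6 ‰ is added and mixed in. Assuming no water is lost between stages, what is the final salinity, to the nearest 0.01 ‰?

11.42 ‰

Weighted by volume,
Initial salt = 275,000×5 = 1,375,000
After stage 1: salt = 1,375,000 + 48,800×29.1 = 2,795,080; volume = 323,800 m³; S = 8.632 ‰
After stage 2: salt = 2,795,080 + 44,700×31.6 = 4,207,600; volume = 368,500 m³
S = 4,207,600 / 368,500 = 11.4182 ‰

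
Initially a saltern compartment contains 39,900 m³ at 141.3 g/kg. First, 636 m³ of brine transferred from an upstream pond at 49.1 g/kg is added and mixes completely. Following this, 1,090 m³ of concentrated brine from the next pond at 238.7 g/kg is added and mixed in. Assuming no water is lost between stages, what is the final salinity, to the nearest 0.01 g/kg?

Weighted by volume,
Initial salt = 39,900×141.3 = 5,637,870
After stage 1: salt = 5,637,870 + 636×49.1 = 5,669,097.6; volume = 40,536 m³; S = 139.853 g/kg
After stage 2: salt = 5,669,097.6 + 1,090×238.7 = 5,929,280.6; volume = 41,626 m³
S = 5,929,280.6 / 41,626 = 142.4418 g/kg

142.44 g/kg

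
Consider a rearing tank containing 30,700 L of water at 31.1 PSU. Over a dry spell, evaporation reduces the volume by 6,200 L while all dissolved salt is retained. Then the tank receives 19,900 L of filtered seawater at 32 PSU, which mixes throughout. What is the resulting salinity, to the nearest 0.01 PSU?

After evaporation: salt = 30,700×31.1 = 954,770; volume = 30,700 − 6,200 = 24,500 L
After mixing: salt = 954,770 + 19,900×32 = 1,591,570; volume = 24,500 + 19,900 = 44,400 L
S = 1,591,570 / 44,400 = 35.8462 PSU

35.85 PSU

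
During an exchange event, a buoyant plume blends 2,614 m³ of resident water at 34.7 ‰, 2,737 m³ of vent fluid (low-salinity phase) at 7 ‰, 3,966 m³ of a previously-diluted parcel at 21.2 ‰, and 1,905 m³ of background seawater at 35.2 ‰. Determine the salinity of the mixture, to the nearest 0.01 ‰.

23.26 ‰

Total salt / total volume:
salt = 2,614×34.7 + 2,737×7 + 3,966×21.2 + 1,905×35.2 = 90,705.8 + 19,159 + 84,079.2 + 67,056 = 261,000
volume = 2,614 + 2,737 + 3,966 + 1,905 = 11,222 m³
S = 261,000 / 11,222 = 23.2579 ‰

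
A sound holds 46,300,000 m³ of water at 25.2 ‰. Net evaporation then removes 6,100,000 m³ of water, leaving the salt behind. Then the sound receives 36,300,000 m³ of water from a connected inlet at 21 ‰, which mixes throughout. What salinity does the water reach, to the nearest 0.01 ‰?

After evaporation: salt = 46,300,000×25.2 = 1,166,760,000; volume = 46,300,000 − 6,100,000 = 40,200,000 m³
After mixing: salt = 1,166,760,000 + 36,300,000×21 = 1,929,060,000; volume = 40,200,000 + 36,300,000 = 76,500,000 m³
S = 1,929,060,000 / 76,500,000 = 25.2165 ‰

25.22 ‰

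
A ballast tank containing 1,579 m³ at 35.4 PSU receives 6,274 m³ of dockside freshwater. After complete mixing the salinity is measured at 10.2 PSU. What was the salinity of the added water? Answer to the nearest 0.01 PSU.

3.86 PSU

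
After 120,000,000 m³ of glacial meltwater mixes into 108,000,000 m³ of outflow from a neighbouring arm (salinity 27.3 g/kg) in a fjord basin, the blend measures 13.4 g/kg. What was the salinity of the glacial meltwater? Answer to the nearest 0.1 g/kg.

Salt balance: 108,000,000×27.3 + 120,000,000×S = 228,000,000×13.4
2,948,400,000 + 120,000,000·S = 3,055,200,000
S = (3,055,200,000 − 2,948,400,000) / 120,000,000 = 0.89 g/kg

0.9 g/kg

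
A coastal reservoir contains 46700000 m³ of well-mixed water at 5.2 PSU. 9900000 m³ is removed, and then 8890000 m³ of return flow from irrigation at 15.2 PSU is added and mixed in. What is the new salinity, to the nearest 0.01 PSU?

Remaining after removal: 36,800,000 m³ at 5.2 PSU (salt = 191,360,000)
After addition: salt = 191,360,000 + 8,890,000×15.2 = 326,488,000; volume = 45,690,000 m³
S = 326,488,000 / 45,690,000 = 7.1457 PSU

7.15 PSU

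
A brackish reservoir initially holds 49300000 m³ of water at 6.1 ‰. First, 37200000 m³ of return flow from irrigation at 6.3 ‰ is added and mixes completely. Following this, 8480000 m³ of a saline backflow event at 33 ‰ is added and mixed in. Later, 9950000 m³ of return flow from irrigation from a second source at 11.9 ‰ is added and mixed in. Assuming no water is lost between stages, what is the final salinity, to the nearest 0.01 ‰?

8.89 ‰

Mass of salt is conserved:
Initial salt = 49,300,000×6.1 = 300,730,000
After stage 1: salt = 300,730,000 + 37,200,000×6.3 = 535,090,000; volume = 86,500,000 m³; S = 6.186 ‰
After stage 2: salt = 535,090,000 + 8,480,000×33 = 814,930,000; volume = 94,980,000 m³; S = 8.58 ‰
After stage 3: salt = 814,930,000 + 9,950,000×11.9 = 933,335,000; volume = 104,930,000 m³
S = 933,335,000 / 104,930,000 = 8.8948 ‰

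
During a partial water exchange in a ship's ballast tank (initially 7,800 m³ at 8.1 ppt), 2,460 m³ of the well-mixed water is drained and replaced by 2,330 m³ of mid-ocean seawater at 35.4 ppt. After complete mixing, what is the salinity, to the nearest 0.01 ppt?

16.39 ppt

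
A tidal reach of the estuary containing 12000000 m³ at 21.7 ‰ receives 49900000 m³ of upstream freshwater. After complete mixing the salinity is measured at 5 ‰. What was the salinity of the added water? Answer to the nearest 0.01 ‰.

0.98 ‰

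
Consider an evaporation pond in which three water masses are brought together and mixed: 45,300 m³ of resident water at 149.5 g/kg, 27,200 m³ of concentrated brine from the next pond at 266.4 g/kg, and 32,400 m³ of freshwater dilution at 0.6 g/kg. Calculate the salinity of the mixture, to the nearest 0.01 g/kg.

Mass of salt is conserved:
salt = 45,300×149.5 + 27,200×266.4 + 32,400×0.6 = 6,772,350 + 7,246,080 + 19,440 = 14,037,870
volume = 45,300 + 27,200 + 32,400 = 104,900 m³
S = 14,037,870 / 104,900 = 133.8214 g/kg

133.82 g/kg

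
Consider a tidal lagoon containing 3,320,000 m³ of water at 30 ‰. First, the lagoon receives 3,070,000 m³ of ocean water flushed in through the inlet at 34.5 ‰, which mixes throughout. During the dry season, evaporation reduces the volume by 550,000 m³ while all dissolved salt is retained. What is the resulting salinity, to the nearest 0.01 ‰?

After mixing: salt = 3,320,000×30 + 3,070,000×34.5 = 205,515,000; volume = 6,390,000 m³
After evaporation: salt unchanged = 205,515,000; volume = 6,390,000 − 550,000 = 5,840,000 m³
S = 205,515,000 / 5,840,000 = 35.1909 ‰

35.19 ‰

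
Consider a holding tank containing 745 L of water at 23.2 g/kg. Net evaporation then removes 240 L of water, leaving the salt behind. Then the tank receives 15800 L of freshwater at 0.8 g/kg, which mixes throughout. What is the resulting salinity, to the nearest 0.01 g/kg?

1.84 g/kg

After evaporation: salt = 745×23.2 = 17,284; volume = 745 − 240 = 505 L
After mixing: salt = 17,284 + 15,800×0.8 = 29,924; volume = 505 + 15,800 = 16,305 L
S = 29,924 / 16,305 = 1.8353 g/kg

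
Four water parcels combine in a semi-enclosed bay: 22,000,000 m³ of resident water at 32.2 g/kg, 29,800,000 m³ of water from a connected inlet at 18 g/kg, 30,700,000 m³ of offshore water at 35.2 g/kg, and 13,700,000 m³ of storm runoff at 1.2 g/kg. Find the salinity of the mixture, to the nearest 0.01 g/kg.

24.34 g/kg

Salt balance:
salt = 22,000,000×32.2 + 29,800,000×18 + 30,700,000×35.2 + 13,700,000×1.2 = 708,400,000 + 536,400,000 + 1,080,640,000 + 16,440,000 = 2,341,880,000
volume = 22,000,000 + 29,800,000 + 30,700,000 + 13,700,000 = 96,200,000 m³
S = 2,341,880,000 / 96,200,000 = 24.3439 g/kg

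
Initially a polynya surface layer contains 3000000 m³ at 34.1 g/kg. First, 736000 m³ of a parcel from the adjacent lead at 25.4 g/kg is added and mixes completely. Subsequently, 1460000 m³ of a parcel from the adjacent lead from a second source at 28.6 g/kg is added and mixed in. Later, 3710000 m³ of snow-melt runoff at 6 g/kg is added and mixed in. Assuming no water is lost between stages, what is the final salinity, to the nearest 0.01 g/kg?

20.77 g/kg

Conserving salt mass:
Initial salt = 3,000,000×34.1 = 102,300,000
After stage 1: salt = 102,300,000 + 736,000×25.4 = 120,994,400; volume = 3,736,000 m³; S = 32.386 g/kg
After stage 2: salt = 120,994,400 + 1,460,000×28.6 = 162,750,400; volume = 5,196,000 m³; S = 31.322 g/kg
After stage 3: salt = 162,750,400 + 3,710,000×6 = 185,010,400; volume = 8,906,000 m³
S = 185,010,400 / 8,906,000 = 20.7737 g/kg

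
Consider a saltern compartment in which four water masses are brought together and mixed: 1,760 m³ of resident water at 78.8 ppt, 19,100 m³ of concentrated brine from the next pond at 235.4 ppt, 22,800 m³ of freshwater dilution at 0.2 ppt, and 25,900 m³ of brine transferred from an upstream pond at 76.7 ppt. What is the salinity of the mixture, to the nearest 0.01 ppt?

By conservation of dissolved salt,
salt = 1,760×78.8 + 19,100×235.4 + 22,800×0.2 + 25,900×76.7 = 138,688 + 4,496,140 + 4,560 + 1,986,530 = 6,625,918
volume = 1,760 + 19,100 + 22,800 + 25,900 = 69,560 m³
S = 6,625,918 / 69,560 = 95.2547 ppt

95.25 ppt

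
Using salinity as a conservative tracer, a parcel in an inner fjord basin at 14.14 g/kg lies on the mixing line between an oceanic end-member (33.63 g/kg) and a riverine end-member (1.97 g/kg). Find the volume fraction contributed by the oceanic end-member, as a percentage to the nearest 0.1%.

38.4%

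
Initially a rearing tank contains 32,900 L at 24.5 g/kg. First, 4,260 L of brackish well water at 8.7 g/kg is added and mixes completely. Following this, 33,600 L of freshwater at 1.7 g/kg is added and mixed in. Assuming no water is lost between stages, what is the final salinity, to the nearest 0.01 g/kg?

12.72 g/kg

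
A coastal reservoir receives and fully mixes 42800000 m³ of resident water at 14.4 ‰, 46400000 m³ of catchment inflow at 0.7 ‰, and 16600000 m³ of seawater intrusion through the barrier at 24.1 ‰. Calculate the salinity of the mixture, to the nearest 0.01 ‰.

Total salt / total volume:
salt = 42,800,000×14.4 + 46,400,000×0.7 + 16,600,000×24.1 = 616,320,000 + 32,480,000 + 400,060,000 = 1,048,860,000
volume = 42,800,000 + 46,400,000 + 16,600,000 = 105,800,000 m³
S = 1,048,860,000 / 105,800,000 = 9.9136 ‰

9.91 ‰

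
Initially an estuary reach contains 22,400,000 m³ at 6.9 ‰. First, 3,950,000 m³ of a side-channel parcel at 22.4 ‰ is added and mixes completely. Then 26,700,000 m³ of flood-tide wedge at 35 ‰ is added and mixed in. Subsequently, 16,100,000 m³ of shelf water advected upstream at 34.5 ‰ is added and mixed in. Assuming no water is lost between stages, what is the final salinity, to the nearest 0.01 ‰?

By conservation of dissolved salt,
Initial salt = 22,400,000×6.9 = 154,560,000
After stage 1: salt = 154,560,000 + 3,950,000×22.4 = 243,040,000; volume = 26,350,000 m³; S = 9.224 ‰
After stage 2: salt = 243,040,000 + 26,700,000×35 = 1,177,540,000; volume = 53,050,000 m³; S = 22.197 ‰
After stage 3: salt = 1,177,540,000 + 16,100,000×34.5 = 1,732,990,000; volume = 69,150,000 m³
S = 1,732,990,000 / 69,150,000 = 25.0613 ‰

25.06 ‰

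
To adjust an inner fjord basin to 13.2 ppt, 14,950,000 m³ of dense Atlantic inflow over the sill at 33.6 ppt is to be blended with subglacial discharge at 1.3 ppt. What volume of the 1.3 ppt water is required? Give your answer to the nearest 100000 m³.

Salt balance: 14,950,000×33.6 + V×1.3 = (14,950,000+V)×13.2
502,320,000 + 1.3V = 197,340,000 + 13.2V
304,980,000 = 11.9V
V = 25,628,571.43 m³

25600000 m³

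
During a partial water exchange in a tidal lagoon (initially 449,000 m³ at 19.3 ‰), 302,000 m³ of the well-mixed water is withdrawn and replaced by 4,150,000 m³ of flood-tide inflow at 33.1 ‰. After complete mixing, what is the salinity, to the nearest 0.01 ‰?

Remaining after removal: 147,000 m³ at 19.3 ‰ (salt = 2,837,100)
After addition: salt = 2,837,100 + 4,150,000×33.1 = 140,202,100; volume = 4,297,000 m³
S = 140,202,100 / 4,297,000 = 32.6279 ‰

32.63 ‰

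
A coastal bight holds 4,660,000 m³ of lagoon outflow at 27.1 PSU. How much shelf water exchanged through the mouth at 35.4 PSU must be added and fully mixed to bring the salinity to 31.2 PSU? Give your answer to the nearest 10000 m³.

4550000 m³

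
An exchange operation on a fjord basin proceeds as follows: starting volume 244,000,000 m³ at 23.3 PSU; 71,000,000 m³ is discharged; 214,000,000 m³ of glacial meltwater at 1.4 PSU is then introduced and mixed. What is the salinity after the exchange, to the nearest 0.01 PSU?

11.19 PSU

Remaining after removal: 173,000,000 m³ at 23.3 PSU (salt = 4,030,900,000)
After addition: salt = 4,030,900,000 + 214,000,000×1.4 = 4,330,500,000; volume = 387,000,000 m³
S = 4,330,500,000 / 387,000,000 = 11.1899 PSU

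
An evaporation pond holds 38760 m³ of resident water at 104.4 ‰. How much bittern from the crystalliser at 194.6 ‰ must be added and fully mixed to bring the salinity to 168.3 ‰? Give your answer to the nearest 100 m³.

94200 m³

Salt balance: 38,760×104.4 + V×194.6 = (38,760+V)×168.3
4,046,544 + 194.6V = 6,523,308 + 168.3V
2,476,764 = 26.3V
V = 94,173.54 m³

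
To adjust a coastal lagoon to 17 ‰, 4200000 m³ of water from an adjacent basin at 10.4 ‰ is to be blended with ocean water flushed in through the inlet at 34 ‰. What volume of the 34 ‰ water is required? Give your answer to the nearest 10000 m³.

Salt balance: 4,200,000×10.4 + V×34 = (4,200,000+V)×17
43,680,000 + 34V = 71,400,000 + 17V
27,720,000 = 17V
V = 1,630,588.24 m³

1630000 m³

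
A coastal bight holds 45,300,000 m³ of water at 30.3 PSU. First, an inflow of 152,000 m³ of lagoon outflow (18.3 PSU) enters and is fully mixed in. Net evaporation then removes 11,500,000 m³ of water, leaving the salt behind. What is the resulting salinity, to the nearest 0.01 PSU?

After mixing: salt = 45,300,000×30.3 + 152,000×18.3 = 1,375,371,600; volume = 45,452,000 m³
After evaporation: salt unchanged = 1,375,371,600; volume = 45,452,000 − 11,500,000 = 33,952,000 m³
S = 1,375,371,600 / 33,952,000 = 40.5093 PSU

40.51 PSU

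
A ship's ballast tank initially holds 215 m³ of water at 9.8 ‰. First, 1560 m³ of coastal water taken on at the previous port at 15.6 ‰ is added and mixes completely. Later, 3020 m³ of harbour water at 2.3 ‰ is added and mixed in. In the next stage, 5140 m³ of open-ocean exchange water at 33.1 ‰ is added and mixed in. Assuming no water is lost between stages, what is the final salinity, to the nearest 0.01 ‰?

20.49 ‰

Weighted by volume,
Initial salt = 215×9.8 = 2,107
After stage 1: salt = 2,107 + 1,560×15.6 = 26,443; volume = 1,775 m³; S = 14.897 ‰
After stage 2: salt = 26,443 + 3,020×2.3 = 33,389; volume = 4,795 m³; S = 6.963 ‰
After stage 3: salt = 33,389 + 5,140×33.1 = 203,523; volume = 9,935 m³
S = 203,523 / 9,935 = 20.4855 ‰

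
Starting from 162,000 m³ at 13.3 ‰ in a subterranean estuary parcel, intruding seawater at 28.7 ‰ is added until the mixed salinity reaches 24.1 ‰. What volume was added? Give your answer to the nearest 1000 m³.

380000 m³

Salt balance: 162,000×13.3 + V×28.7 = (162,000+V)×24.1
2,154,600 + 28.7V = 3,904,200 + 24.1V
1,749,600 = 4.6V
V = 380,347.83 m³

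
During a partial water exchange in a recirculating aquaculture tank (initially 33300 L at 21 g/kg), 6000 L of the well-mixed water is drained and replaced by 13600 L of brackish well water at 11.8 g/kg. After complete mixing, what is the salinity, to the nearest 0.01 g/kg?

Remaining after removal: 27,300 L at 21 g/kg (salt = 573,300)
After addition: salt = 573,300 + 13,600×11.8 = 733,780; volume = 40,900 L
S = 733,780 / 40,900 = 17.9408 g/kg

17.94 g/kg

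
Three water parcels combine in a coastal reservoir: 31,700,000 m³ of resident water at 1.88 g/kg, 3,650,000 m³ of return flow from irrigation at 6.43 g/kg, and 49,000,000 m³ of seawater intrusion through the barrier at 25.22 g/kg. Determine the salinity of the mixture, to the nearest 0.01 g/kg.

15.64 g/kg

Total salt / total volume:
salt = 31,700,000×1.88 + 3,650,000×6.43 + 49,000,000×25.22 = 59,596,000 + 23,469,500 + 1,235,780,000 = 1,318,845,500
volume = 31,700,000 + 3,650,000 + 49,000,000 = 84,350,000 m³
S = 1,318,845,500 / 84,350,000 = 15.6354 g/kg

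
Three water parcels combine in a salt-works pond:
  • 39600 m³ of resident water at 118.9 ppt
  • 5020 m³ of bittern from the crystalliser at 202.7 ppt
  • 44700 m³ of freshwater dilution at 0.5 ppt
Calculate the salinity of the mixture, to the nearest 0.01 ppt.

64.36 ppt

Mass of salt is conserved:
salt = 39,600×118.9 + 5,020×202.7 + 44,700×0.5 = 4,708,440 + 1,017,554 + 22,350 = 5,748,344
volume = 39,600 + 5,020 + 44,700 = 89,320 m³
S = 5,748,344 / 89,320 = 64.3567 ppt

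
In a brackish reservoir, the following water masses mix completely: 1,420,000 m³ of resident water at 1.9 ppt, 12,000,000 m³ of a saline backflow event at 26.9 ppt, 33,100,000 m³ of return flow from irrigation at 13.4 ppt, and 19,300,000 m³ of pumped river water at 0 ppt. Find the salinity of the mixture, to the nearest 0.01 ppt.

By conservation of dissolved salt,
salt = 1,420,000×1.9 + 12,000,000×26.9 + 33,100,000×13.4 + 19,300,000×0 = 2,698,000 + 322,800,000 + 443,540,000 + 0 = 769,038,000
volume = 1,420,000 + 12,000,000 + 33,100,000 + 19,300,000 = 65,820,000 m³
S = 769,038,000 / 65,820,000 = 11.684 ppt

11.68 ppt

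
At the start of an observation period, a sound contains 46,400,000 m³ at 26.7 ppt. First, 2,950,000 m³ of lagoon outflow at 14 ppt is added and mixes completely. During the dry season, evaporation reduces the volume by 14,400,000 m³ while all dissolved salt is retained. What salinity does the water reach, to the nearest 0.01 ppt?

36.63 ppt

After mixing: salt = 46,400,000×26.7 + 2,950,000×14 = 1,280,180,000; volume = 49,350,000 m³
After evaporation: salt unchanged = 1,280,180,000; volume = 49,350,000 − 14,400,000 = 34,950,000 m³
S = 1,280,180,000 / 34,950,000 = 36.6289 ppt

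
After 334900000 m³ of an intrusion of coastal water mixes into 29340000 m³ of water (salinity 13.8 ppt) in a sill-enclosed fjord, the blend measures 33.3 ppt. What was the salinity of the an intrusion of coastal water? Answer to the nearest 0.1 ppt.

35.0 ppt

Salt balance: 29,340,000×13.8 + 334,900,000×S = 364,240,000×33.3
404,892,000 + 334,900,000·S = 12,129,192,000
S = (12,129,192,000 − 404,892,000) / 334,900,000 = 35.0084 ppt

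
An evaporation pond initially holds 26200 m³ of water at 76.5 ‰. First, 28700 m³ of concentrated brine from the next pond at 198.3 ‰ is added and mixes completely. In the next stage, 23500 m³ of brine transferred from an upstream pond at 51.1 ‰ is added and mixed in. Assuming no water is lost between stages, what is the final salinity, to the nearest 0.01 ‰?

113.47 ‰

Weighted by volume,
Initial salt = 26,200×76.5 = 2,004,300
After stage 1: salt = 2,004,300 + 28,700×198.3 = 7,695,510; volume = 54,900 m³; S = 140.173 ‰
After stage 2: salt = 7,695,510 + 23,500×51.1 = 8,896,360; volume = 78,400 m³
S = 8,896,360 / 78,400 = 113.474 ‰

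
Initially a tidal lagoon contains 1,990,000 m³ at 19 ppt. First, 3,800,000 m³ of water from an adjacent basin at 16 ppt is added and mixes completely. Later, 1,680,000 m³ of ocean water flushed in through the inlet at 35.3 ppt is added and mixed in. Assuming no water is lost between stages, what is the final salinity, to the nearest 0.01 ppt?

21.14 ppt

Mass of salt is conserved:
Initial salt = 1,990,000×19 = 37,810,000
After stage 1: salt = 37,810,000 + 3,800,000×16 = 98,610,000; volume = 5,790,000 m³; S = 17.031 ppt
After stage 2: salt = 98,610,000 + 1,680,000×35.3 = 157,914,000; volume = 7,470,000 m³
S = 157,914,000 / 7,470,000 = 21.1398 ppt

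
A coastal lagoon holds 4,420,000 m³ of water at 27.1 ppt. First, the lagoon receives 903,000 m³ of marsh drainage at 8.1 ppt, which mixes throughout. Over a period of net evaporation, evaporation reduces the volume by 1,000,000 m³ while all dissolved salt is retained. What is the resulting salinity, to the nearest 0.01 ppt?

29.40 ppt

After mixing: salt = 4,420,000×27.1 + 903,000×8.1 = 127,096,300; volume = 5,323,000 m³
After evaporation: salt unchanged = 127,096,300; volume = 5,323,000 − 1,000,000 = 4,323,000 m³
S = 127,096,300 / 4,323,000 = 29.4 ppt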